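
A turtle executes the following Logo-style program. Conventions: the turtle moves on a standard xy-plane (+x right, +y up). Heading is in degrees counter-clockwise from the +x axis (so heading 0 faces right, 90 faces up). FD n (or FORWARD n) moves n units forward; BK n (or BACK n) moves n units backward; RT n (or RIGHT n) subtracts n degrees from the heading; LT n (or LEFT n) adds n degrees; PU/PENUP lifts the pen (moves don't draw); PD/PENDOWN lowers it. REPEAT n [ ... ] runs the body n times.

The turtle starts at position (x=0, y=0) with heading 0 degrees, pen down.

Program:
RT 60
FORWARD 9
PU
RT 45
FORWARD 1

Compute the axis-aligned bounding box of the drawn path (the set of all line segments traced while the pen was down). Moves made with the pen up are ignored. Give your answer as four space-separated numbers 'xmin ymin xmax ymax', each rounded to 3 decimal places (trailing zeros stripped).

Answer: 0 -7.794 4.5 0

Derivation:
Executing turtle program step by step:
Start: pos=(0,0), heading=0, pen down
RT 60: heading 0 -> 300
FD 9: (0,0) -> (4.5,-7.794) [heading=300, draw]
PU: pen up
RT 45: heading 300 -> 255
FD 1: (4.5,-7.794) -> (4.241,-8.76) [heading=255, move]
Final: pos=(4.241,-8.76), heading=255, 1 segment(s) drawn

Segment endpoints: x in {0, 4.5}, y in {-7.794, 0}
xmin=0, ymin=-7.794, xmax=4.5, ymax=0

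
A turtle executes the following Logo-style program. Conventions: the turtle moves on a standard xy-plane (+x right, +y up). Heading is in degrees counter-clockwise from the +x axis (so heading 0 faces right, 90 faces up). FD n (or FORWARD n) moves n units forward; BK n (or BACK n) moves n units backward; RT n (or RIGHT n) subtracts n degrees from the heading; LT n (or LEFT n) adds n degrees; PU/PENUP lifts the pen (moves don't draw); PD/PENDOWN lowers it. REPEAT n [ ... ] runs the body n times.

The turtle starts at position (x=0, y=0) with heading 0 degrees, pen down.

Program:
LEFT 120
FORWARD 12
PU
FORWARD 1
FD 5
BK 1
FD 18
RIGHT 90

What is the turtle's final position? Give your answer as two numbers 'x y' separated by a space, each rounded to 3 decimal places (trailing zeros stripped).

Answer: -17.5 30.311

Derivation:
Executing turtle program step by step:
Start: pos=(0,0), heading=0, pen down
LT 120: heading 0 -> 120
FD 12: (0,0) -> (-6,10.392) [heading=120, draw]
PU: pen up
FD 1: (-6,10.392) -> (-6.5,11.258) [heading=120, move]
FD 5: (-6.5,11.258) -> (-9,15.588) [heading=120, move]
BK 1: (-9,15.588) -> (-8.5,14.722) [heading=120, move]
FD 18: (-8.5,14.722) -> (-17.5,30.311) [heading=120, move]
RT 90: heading 120 -> 30
Final: pos=(-17.5,30.311), heading=30, 1 segment(s) drawn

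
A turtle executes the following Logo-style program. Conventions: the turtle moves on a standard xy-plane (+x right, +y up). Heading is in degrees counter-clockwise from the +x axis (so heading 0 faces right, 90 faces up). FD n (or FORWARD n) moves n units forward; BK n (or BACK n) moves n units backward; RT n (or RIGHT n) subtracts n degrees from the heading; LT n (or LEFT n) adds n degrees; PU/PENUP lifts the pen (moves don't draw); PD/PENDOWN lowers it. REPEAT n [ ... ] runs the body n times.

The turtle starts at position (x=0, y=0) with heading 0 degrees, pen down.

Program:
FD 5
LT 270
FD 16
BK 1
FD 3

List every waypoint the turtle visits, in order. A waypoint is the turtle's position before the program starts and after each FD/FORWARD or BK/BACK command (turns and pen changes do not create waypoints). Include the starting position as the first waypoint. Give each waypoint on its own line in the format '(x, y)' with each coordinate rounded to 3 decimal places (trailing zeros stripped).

Executing turtle program step by step:
Start: pos=(0,0), heading=0, pen down
FD 5: (0,0) -> (5,0) [heading=0, draw]
LT 270: heading 0 -> 270
FD 16: (5,0) -> (5,-16) [heading=270, draw]
BK 1: (5,-16) -> (5,-15) [heading=270, draw]
FD 3: (5,-15) -> (5,-18) [heading=270, draw]
Final: pos=(5,-18), heading=270, 4 segment(s) drawn
Waypoints (5 total):
(0, 0)
(5, 0)
(5, -16)
(5, -15)
(5, -18)

Answer: (0, 0)
(5, 0)
(5, -16)
(5, -15)
(5, -18)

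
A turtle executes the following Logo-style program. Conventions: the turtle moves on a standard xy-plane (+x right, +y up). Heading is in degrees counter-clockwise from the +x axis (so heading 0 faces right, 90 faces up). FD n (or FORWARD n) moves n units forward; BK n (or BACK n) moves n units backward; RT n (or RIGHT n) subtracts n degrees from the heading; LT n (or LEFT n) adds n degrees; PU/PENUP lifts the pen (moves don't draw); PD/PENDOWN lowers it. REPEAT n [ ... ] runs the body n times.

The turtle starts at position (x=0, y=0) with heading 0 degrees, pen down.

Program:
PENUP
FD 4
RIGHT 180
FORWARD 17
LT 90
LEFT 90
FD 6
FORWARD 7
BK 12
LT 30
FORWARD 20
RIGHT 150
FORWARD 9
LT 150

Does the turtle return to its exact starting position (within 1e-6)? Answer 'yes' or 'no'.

Answer: no

Derivation:
Executing turtle program step by step:
Start: pos=(0,0), heading=0, pen down
PU: pen up
FD 4: (0,0) -> (4,0) [heading=0, move]
RT 180: heading 0 -> 180
FD 17: (4,0) -> (-13,0) [heading=180, move]
LT 90: heading 180 -> 270
LT 90: heading 270 -> 0
FD 6: (-13,0) -> (-7,0) [heading=0, move]
FD 7: (-7,0) -> (0,0) [heading=0, move]
BK 12: (0,0) -> (-12,0) [heading=0, move]
LT 30: heading 0 -> 30
FD 20: (-12,0) -> (5.321,10) [heading=30, move]
RT 150: heading 30 -> 240
FD 9: (5.321,10) -> (0.821,2.206) [heading=240, move]
LT 150: heading 240 -> 30
Final: pos=(0.821,2.206), heading=30, 0 segment(s) drawn

Start position: (0, 0)
Final position: (0.821, 2.206)
Distance = 2.353; >= 1e-6 -> NOT closed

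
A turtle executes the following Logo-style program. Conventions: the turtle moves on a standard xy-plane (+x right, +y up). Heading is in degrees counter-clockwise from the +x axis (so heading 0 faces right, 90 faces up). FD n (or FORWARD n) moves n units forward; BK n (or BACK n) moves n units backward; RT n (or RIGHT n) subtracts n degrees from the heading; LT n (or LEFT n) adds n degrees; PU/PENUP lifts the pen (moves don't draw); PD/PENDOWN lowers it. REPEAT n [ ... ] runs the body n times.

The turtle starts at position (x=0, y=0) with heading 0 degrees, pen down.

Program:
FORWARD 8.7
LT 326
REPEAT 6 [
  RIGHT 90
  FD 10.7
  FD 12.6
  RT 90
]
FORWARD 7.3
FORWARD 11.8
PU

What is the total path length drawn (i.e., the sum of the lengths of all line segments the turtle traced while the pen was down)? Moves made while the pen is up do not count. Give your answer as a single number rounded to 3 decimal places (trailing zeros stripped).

Answer: 167.6

Derivation:
Executing turtle program step by step:
Start: pos=(0,0), heading=0, pen down
FD 8.7: (0,0) -> (8.7,0) [heading=0, draw]
LT 326: heading 0 -> 326
REPEAT 6 [
  -- iteration 1/6 --
  RT 90: heading 326 -> 236
  FD 10.7: (8.7,0) -> (2.717,-8.871) [heading=236, draw]
  FD 12.6: (2.717,-8.871) -> (-4.329,-19.317) [heading=236, draw]
  RT 90: heading 236 -> 146
  -- iteration 2/6 --
  RT 90: heading 146 -> 56
  FD 10.7: (-4.329,-19.317) -> (1.654,-10.446) [heading=56, draw]
  FD 12.6: (1.654,-10.446) -> (8.7,0) [heading=56, draw]
  RT 90: heading 56 -> 326
  -- iteration 3/6 --
  RT 90: heading 326 -> 236
  FD 10.7: (8.7,0) -> (2.717,-8.871) [heading=236, draw]
  FD 12.6: (2.717,-8.871) -> (-4.329,-19.317) [heading=236, draw]
  RT 90: heading 236 -> 146
  -- iteration 4/6 --
  RT 90: heading 146 -> 56
  FD 10.7: (-4.329,-19.317) -> (1.654,-10.446) [heading=56, draw]
  FD 12.6: (1.654,-10.446) -> (8.7,0) [heading=56, draw]
  RT 90: heading 56 -> 326
  -- iteration 5/6 --
  RT 90: heading 326 -> 236
  FD 10.7: (8.7,0) -> (2.717,-8.871) [heading=236, draw]
  FD 12.6: (2.717,-8.871) -> (-4.329,-19.317) [heading=236, draw]
  RT 90: heading 236 -> 146
  -- iteration 6/6 --
  RT 90: heading 146 -> 56
  FD 10.7: (-4.329,-19.317) -> (1.654,-10.446) [heading=56, draw]
  FD 12.6: (1.654,-10.446) -> (8.7,0) [heading=56, draw]
  RT 90: heading 56 -> 326
]
FD 7.3: (8.7,0) -> (14.752,-4.082) [heading=326, draw]
FD 11.8: (14.752,-4.082) -> (24.535,-10.681) [heading=326, draw]
PU: pen up
Final: pos=(24.535,-10.681), heading=326, 15 segment(s) drawn

Segment lengths:
  seg 1: (0,0) -> (8.7,0), length = 8.7
  seg 2: (8.7,0) -> (2.717,-8.871), length = 10.7
  seg 3: (2.717,-8.871) -> (-4.329,-19.317), length = 12.6
  seg 4: (-4.329,-19.317) -> (1.654,-10.446), length = 10.7
  seg 5: (1.654,-10.446) -> (8.7,0), length = 12.6
  seg 6: (8.7,0) -> (2.717,-8.871), length = 10.7
  seg 7: (2.717,-8.871) -> (-4.329,-19.317), length = 12.6
  seg 8: (-4.329,-19.317) -> (1.654,-10.446), length = 10.7
  seg 9: (1.654,-10.446) -> (8.7,0), length = 12.6
  seg 10: (8.7,0) -> (2.717,-8.871), length = 10.7
  seg 11: (2.717,-8.871) -> (-4.329,-19.317), length = 12.6
  seg 12: (-4.329,-19.317) -> (1.654,-10.446), length = 10.7
  seg 13: (1.654,-10.446) -> (8.7,0), length = 12.6
  seg 14: (8.7,0) -> (14.752,-4.082), length = 7.3
  seg 15: (14.752,-4.082) -> (24.535,-10.681), length = 11.8
Total = 167.6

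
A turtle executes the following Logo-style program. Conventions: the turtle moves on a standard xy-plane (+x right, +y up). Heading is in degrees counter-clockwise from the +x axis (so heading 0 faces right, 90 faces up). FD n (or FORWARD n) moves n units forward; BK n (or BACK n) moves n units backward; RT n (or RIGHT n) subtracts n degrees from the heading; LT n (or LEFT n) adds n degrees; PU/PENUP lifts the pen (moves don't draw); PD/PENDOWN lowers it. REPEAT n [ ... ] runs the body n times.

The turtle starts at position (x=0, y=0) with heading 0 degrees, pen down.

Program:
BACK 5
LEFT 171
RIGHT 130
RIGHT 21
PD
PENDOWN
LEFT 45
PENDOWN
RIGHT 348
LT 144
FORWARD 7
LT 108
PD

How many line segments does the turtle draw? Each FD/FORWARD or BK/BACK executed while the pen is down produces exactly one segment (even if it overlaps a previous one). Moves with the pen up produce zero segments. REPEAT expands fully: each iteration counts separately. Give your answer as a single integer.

Executing turtle program step by step:
Start: pos=(0,0), heading=0, pen down
BK 5: (0,0) -> (-5,0) [heading=0, draw]
LT 171: heading 0 -> 171
RT 130: heading 171 -> 41
RT 21: heading 41 -> 20
PD: pen down
PD: pen down
LT 45: heading 20 -> 65
PD: pen down
RT 348: heading 65 -> 77
LT 144: heading 77 -> 221
FD 7: (-5,0) -> (-10.283,-4.592) [heading=221, draw]
LT 108: heading 221 -> 329
PD: pen down
Final: pos=(-10.283,-4.592), heading=329, 2 segment(s) drawn
Segments drawn: 2

Answer: 2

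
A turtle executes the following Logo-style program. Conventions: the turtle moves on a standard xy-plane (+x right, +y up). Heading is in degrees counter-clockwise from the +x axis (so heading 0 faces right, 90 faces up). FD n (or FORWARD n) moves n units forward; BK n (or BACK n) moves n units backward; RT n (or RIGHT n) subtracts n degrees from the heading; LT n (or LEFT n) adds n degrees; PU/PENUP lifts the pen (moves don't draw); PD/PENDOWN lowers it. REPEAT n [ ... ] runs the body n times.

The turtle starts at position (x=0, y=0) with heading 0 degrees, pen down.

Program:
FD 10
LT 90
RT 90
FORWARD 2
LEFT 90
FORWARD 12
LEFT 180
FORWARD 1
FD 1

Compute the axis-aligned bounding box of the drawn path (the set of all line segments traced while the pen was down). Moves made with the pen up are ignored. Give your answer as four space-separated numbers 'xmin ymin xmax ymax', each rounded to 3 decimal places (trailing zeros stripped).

Executing turtle program step by step:
Start: pos=(0,0), heading=0, pen down
FD 10: (0,0) -> (10,0) [heading=0, draw]
LT 90: heading 0 -> 90
RT 90: heading 90 -> 0
FD 2: (10,0) -> (12,0) [heading=0, draw]
LT 90: heading 0 -> 90
FD 12: (12,0) -> (12,12) [heading=90, draw]
LT 180: heading 90 -> 270
FD 1: (12,12) -> (12,11) [heading=270, draw]
FD 1: (12,11) -> (12,10) [heading=270, draw]
Final: pos=(12,10), heading=270, 5 segment(s) drawn

Segment endpoints: x in {0, 10, 12}, y in {0, 10, 11, 12}
xmin=0, ymin=0, xmax=12, ymax=12

Answer: 0 0 12 12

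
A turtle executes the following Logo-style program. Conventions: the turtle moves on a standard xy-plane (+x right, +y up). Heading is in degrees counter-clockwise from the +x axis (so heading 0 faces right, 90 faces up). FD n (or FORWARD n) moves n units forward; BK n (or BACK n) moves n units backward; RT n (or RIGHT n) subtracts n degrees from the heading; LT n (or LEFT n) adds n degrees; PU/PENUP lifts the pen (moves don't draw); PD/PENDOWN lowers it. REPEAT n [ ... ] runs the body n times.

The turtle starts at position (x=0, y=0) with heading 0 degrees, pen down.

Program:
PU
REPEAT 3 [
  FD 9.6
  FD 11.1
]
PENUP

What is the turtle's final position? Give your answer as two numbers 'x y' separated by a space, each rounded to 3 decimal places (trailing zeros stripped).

Answer: 62.1 0

Derivation:
Executing turtle program step by step:
Start: pos=(0,0), heading=0, pen down
PU: pen up
REPEAT 3 [
  -- iteration 1/3 --
  FD 9.6: (0,0) -> (9.6,0) [heading=0, move]
  FD 11.1: (9.6,0) -> (20.7,0) [heading=0, move]
  -- iteration 2/3 --
  FD 9.6: (20.7,0) -> (30.3,0) [heading=0, move]
  FD 11.1: (30.3,0) -> (41.4,0) [heading=0, move]
  -- iteration 3/3 --
  FD 9.6: (41.4,0) -> (51,0) [heading=0, move]
  FD 11.1: (51,0) -> (62.1,0) [heading=0, move]
]
PU: pen up
Final: pos=(62.1,0), heading=0, 0 segment(s) drawn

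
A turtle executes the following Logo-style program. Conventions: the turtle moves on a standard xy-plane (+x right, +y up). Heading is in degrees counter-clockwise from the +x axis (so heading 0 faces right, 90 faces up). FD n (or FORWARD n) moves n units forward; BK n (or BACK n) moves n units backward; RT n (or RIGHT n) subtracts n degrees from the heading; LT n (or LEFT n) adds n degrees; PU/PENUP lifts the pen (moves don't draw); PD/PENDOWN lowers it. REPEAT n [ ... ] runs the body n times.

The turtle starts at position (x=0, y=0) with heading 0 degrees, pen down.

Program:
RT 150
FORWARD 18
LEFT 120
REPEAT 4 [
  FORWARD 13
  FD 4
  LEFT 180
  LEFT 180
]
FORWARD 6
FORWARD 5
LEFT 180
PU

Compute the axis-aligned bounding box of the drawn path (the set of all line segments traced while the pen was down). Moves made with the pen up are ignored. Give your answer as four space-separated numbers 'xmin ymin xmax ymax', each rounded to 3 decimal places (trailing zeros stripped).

Answer: -15.588 -48.5 52.828 0

Derivation:
Executing turtle program step by step:
Start: pos=(0,0), heading=0, pen down
RT 150: heading 0 -> 210
FD 18: (0,0) -> (-15.588,-9) [heading=210, draw]
LT 120: heading 210 -> 330
REPEAT 4 [
  -- iteration 1/4 --
  FD 13: (-15.588,-9) -> (-4.33,-15.5) [heading=330, draw]
  FD 4: (-4.33,-15.5) -> (-0.866,-17.5) [heading=330, draw]
  LT 180: heading 330 -> 150
  LT 180: heading 150 -> 330
  -- iteration 2/4 --
  FD 13: (-0.866,-17.5) -> (10.392,-24) [heading=330, draw]
  FD 4: (10.392,-24) -> (13.856,-26) [heading=330, draw]
  LT 180: heading 330 -> 150
  LT 180: heading 150 -> 330
  -- iteration 3/4 --
  FD 13: (13.856,-26) -> (25.115,-32.5) [heading=330, draw]
  FD 4: (25.115,-32.5) -> (28.579,-34.5) [heading=330, draw]
  LT 180: heading 330 -> 150
  LT 180: heading 150 -> 330
  -- iteration 4/4 --
  FD 13: (28.579,-34.5) -> (39.837,-41) [heading=330, draw]
  FD 4: (39.837,-41) -> (43.301,-43) [heading=330, draw]
  LT 180: heading 330 -> 150
  LT 180: heading 150 -> 330
]
FD 6: (43.301,-43) -> (48.497,-46) [heading=330, draw]
FD 5: (48.497,-46) -> (52.828,-48.5) [heading=330, draw]
LT 180: heading 330 -> 150
PU: pen up
Final: pos=(52.828,-48.5), heading=150, 11 segment(s) drawn

Segment endpoints: x in {-15.588, -4.33, -0.866, 0, 10.392, 13.856, 25.115, 28.579, 39.837, 43.301, 48.497, 52.828}, y in {-48.5, -46, -43, -41, -34.5, -32.5, -26, -24, -17.5, -15.5, -9, 0}
xmin=-15.588, ymin=-48.5, xmax=52.828, ymax=0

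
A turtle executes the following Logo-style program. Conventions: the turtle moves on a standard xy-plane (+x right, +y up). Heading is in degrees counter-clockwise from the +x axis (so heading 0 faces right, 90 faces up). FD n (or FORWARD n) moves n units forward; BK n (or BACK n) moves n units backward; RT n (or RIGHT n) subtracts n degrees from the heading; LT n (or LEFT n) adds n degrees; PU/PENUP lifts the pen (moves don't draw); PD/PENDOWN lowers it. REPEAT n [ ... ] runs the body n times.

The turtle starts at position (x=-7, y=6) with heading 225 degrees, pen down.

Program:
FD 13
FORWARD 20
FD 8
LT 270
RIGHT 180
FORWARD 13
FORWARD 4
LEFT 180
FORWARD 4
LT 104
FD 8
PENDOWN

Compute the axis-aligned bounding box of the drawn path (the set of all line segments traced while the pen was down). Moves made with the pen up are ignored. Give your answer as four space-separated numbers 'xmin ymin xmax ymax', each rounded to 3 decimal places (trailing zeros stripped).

Executing turtle program step by step:
Start: pos=(-7,6), heading=225, pen down
FD 13: (-7,6) -> (-16.192,-3.192) [heading=225, draw]
FD 20: (-16.192,-3.192) -> (-30.335,-17.335) [heading=225, draw]
FD 8: (-30.335,-17.335) -> (-35.991,-22.991) [heading=225, draw]
LT 270: heading 225 -> 135
RT 180: heading 135 -> 315
FD 13: (-35.991,-22.991) -> (-26.799,-32.184) [heading=315, draw]
FD 4: (-26.799,-32.184) -> (-23.971,-35.012) [heading=315, draw]
LT 180: heading 315 -> 135
FD 4: (-23.971,-35.012) -> (-26.799,-32.184) [heading=135, draw]
LT 104: heading 135 -> 239
FD 8: (-26.799,-32.184) -> (-30.919,-39.041) [heading=239, draw]
PD: pen down
Final: pos=(-30.919,-39.041), heading=239, 7 segment(s) drawn

Segment endpoints: x in {-35.991, -30.919, -30.335, -26.799, -26.799, -23.971, -16.192, -7}, y in {-39.041, -35.012, -32.184, -22.991, -17.335, -3.192, 6}
xmin=-35.991, ymin=-39.041, xmax=-7, ymax=6

Answer: -35.991 -39.041 -7 6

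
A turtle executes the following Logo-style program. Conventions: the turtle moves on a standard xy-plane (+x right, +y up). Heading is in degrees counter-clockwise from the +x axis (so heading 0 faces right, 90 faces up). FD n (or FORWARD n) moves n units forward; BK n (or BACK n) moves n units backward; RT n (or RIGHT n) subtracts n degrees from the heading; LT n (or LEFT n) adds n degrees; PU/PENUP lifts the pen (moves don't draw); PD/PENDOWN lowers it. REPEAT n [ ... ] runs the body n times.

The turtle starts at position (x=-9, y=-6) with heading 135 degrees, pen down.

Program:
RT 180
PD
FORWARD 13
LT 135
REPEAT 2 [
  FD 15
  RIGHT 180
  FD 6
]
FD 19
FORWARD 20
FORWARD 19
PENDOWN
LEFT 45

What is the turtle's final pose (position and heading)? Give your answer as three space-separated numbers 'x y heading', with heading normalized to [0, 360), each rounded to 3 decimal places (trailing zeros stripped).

Answer: 0.192 42.808 135

Derivation:
Executing turtle program step by step:
Start: pos=(-9,-6), heading=135, pen down
RT 180: heading 135 -> 315
PD: pen down
FD 13: (-9,-6) -> (0.192,-15.192) [heading=315, draw]
LT 135: heading 315 -> 90
REPEAT 2 [
  -- iteration 1/2 --
  FD 15: (0.192,-15.192) -> (0.192,-0.192) [heading=90, draw]
  RT 180: heading 90 -> 270
  FD 6: (0.192,-0.192) -> (0.192,-6.192) [heading=270, draw]
  -- iteration 2/2 --
  FD 15: (0.192,-6.192) -> (0.192,-21.192) [heading=270, draw]
  RT 180: heading 270 -> 90
  FD 6: (0.192,-21.192) -> (0.192,-15.192) [heading=90, draw]
]
FD 19: (0.192,-15.192) -> (0.192,3.808) [heading=90, draw]
FD 20: (0.192,3.808) -> (0.192,23.808) [heading=90, draw]
FD 19: (0.192,23.808) -> (0.192,42.808) [heading=90, draw]
PD: pen down
LT 45: heading 90 -> 135
Final: pos=(0.192,42.808), heading=135, 8 segment(s) drawn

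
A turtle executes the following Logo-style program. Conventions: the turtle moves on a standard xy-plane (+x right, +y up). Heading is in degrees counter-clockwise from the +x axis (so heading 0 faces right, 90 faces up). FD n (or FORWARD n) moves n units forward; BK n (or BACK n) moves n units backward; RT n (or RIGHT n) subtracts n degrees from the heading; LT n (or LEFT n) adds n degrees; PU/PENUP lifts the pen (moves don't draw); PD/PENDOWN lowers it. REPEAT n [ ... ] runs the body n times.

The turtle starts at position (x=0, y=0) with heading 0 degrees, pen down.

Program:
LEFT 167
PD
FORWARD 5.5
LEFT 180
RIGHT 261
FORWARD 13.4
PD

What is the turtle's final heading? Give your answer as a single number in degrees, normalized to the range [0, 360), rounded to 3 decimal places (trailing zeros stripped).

Executing turtle program step by step:
Start: pos=(0,0), heading=0, pen down
LT 167: heading 0 -> 167
PD: pen down
FD 5.5: (0,0) -> (-5.359,1.237) [heading=167, draw]
LT 180: heading 167 -> 347
RT 261: heading 347 -> 86
FD 13.4: (-5.359,1.237) -> (-4.424,14.605) [heading=86, draw]
PD: pen down
Final: pos=(-4.424,14.605), heading=86, 2 segment(s) drawn

Answer: 86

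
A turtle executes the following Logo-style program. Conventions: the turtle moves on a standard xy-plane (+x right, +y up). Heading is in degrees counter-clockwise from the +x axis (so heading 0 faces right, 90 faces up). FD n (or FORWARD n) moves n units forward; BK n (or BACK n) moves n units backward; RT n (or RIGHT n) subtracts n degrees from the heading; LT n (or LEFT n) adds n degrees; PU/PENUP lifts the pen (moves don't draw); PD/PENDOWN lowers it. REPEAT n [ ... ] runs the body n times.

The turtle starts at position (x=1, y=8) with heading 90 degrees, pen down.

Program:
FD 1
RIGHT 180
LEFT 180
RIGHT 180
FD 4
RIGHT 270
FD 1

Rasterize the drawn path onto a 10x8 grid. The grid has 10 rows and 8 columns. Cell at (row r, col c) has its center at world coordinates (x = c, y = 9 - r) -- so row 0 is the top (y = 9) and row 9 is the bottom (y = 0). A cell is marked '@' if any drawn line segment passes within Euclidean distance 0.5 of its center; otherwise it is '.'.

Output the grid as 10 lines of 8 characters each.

Segment 0: (1,8) -> (1,9)
Segment 1: (1,9) -> (1,5)
Segment 2: (1,5) -> (2,5)

Answer: .@......
.@......
.@......
.@......
.@@.....
........
........
........
........
........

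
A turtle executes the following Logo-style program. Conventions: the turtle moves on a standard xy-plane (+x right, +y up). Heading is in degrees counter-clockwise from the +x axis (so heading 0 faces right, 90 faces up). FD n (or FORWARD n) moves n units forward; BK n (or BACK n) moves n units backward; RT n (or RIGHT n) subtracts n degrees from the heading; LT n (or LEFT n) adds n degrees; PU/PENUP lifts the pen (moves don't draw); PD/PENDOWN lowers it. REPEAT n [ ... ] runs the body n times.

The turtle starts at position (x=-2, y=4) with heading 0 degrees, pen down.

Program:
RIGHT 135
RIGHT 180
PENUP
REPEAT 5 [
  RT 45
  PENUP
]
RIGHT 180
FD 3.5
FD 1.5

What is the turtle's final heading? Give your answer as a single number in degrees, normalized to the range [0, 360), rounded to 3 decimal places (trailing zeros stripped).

Executing turtle program step by step:
Start: pos=(-2,4), heading=0, pen down
RT 135: heading 0 -> 225
RT 180: heading 225 -> 45
PU: pen up
REPEAT 5 [
  -- iteration 1/5 --
  RT 45: heading 45 -> 0
  PU: pen up
  -- iteration 2/5 --
  RT 45: heading 0 -> 315
  PU: pen up
  -- iteration 3/5 --
  RT 45: heading 315 -> 270
  PU: pen up
  -- iteration 4/5 --
  RT 45: heading 270 -> 225
  PU: pen up
  -- iteration 5/5 --
  RT 45: heading 225 -> 180
  PU: pen up
]
RT 180: heading 180 -> 0
FD 3.5: (-2,4) -> (1.5,4) [heading=0, move]
FD 1.5: (1.5,4) -> (3,4) [heading=0, move]
Final: pos=(3,4), heading=0, 0 segment(s) drawn

Answer: 0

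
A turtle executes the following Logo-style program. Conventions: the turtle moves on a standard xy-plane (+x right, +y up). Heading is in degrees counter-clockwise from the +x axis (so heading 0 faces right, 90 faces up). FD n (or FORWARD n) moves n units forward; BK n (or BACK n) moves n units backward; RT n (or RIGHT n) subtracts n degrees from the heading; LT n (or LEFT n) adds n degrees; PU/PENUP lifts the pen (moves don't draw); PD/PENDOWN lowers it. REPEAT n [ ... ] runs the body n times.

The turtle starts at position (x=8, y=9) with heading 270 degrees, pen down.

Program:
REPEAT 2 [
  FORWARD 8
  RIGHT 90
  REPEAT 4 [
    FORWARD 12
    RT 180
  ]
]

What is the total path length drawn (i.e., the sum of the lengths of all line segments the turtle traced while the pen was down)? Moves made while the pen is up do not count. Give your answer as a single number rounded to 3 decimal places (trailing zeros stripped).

Executing turtle program step by step:
Start: pos=(8,9), heading=270, pen down
REPEAT 2 [
  -- iteration 1/2 --
  FD 8: (8,9) -> (8,1) [heading=270, draw]
  RT 90: heading 270 -> 180
  REPEAT 4 [
    -- iteration 1/4 --
    FD 12: (8,1) -> (-4,1) [heading=180, draw]
    RT 180: heading 180 -> 0
    -- iteration 2/4 --
    FD 12: (-4,1) -> (8,1) [heading=0, draw]
    RT 180: heading 0 -> 180
    -- iteration 3/4 --
    FD 12: (8,1) -> (-4,1) [heading=180, draw]
    RT 180: heading 180 -> 0
    -- iteration 4/4 --
    FD 12: (-4,1) -> (8,1) [heading=0, draw]
    RT 180: heading 0 -> 180
  ]
  -- iteration 2/2 --
  FD 8: (8,1) -> (0,1) [heading=180, draw]
  RT 90: heading 180 -> 90
  REPEAT 4 [
    -- iteration 1/4 --
    FD 12: (0,1) -> (0,13) [heading=90, draw]
    RT 180: heading 90 -> 270
    -- iteration 2/4 --
    FD 12: (0,13) -> (0,1) [heading=270, draw]
    RT 180: heading 270 -> 90
    -- iteration 3/4 --
    FD 12: (0,1) -> (0,13) [heading=90, draw]
    RT 180: heading 90 -> 270
    -- iteration 4/4 --
    FD 12: (0,13) -> (0,1) [heading=270, draw]
    RT 180: heading 270 -> 90
  ]
]
Final: pos=(0,1), heading=90, 10 segment(s) drawn

Segment lengths:
  seg 1: (8,9) -> (8,1), length = 8
  seg 2: (8,1) -> (-4,1), length = 12
  seg 3: (-4,1) -> (8,1), length = 12
  seg 4: (8,1) -> (-4,1), length = 12
  seg 5: (-4,1) -> (8,1), length = 12
  seg 6: (8,1) -> (0,1), length = 8
  seg 7: (0,1) -> (0,13), length = 12
  seg 8: (0,13) -> (0,1), length = 12
  seg 9: (0,1) -> (0,13), length = 12
  seg 10: (0,13) -> (0,1), length = 12
Total = 112

Answer: 112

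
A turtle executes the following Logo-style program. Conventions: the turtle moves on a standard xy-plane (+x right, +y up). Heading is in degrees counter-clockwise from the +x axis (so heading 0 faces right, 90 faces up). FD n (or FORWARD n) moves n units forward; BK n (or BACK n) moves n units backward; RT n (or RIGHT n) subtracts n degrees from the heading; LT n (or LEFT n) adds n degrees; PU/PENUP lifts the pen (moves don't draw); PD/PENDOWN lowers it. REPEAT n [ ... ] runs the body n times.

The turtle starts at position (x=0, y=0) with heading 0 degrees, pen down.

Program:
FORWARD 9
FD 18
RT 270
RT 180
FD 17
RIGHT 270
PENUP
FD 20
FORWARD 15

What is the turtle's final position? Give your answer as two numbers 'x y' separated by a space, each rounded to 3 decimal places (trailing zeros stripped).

Executing turtle program step by step:
Start: pos=(0,0), heading=0, pen down
FD 9: (0,0) -> (9,0) [heading=0, draw]
FD 18: (9,0) -> (27,0) [heading=0, draw]
RT 270: heading 0 -> 90
RT 180: heading 90 -> 270
FD 17: (27,0) -> (27,-17) [heading=270, draw]
RT 270: heading 270 -> 0
PU: pen up
FD 20: (27,-17) -> (47,-17) [heading=0, move]
FD 15: (47,-17) -> (62,-17) [heading=0, move]
Final: pos=(62,-17), heading=0, 3 segment(s) drawn

Answer: 62 -17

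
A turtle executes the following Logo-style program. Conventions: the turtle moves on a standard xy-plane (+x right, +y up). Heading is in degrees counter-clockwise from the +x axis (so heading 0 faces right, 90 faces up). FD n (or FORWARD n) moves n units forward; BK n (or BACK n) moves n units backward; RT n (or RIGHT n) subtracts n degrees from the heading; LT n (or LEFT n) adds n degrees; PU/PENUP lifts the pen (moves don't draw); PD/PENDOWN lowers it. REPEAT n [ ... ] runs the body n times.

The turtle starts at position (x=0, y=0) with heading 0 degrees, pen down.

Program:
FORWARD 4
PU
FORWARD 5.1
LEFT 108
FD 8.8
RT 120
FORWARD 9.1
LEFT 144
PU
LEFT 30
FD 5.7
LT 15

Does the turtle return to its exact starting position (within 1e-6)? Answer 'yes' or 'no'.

Executing turtle program step by step:
Start: pos=(0,0), heading=0, pen down
FD 4: (0,0) -> (4,0) [heading=0, draw]
PU: pen up
FD 5.1: (4,0) -> (9.1,0) [heading=0, move]
LT 108: heading 0 -> 108
FD 8.8: (9.1,0) -> (6.381,8.369) [heading=108, move]
RT 120: heading 108 -> 348
FD 9.1: (6.381,8.369) -> (15.282,6.477) [heading=348, move]
LT 144: heading 348 -> 132
PU: pen up
LT 30: heading 132 -> 162
FD 5.7: (15.282,6.477) -> (9.861,8.239) [heading=162, move]
LT 15: heading 162 -> 177
Final: pos=(9.861,8.239), heading=177, 1 segment(s) drawn

Start position: (0, 0)
Final position: (9.861, 8.239)
Distance = 12.85; >= 1e-6 -> NOT closed

Answer: no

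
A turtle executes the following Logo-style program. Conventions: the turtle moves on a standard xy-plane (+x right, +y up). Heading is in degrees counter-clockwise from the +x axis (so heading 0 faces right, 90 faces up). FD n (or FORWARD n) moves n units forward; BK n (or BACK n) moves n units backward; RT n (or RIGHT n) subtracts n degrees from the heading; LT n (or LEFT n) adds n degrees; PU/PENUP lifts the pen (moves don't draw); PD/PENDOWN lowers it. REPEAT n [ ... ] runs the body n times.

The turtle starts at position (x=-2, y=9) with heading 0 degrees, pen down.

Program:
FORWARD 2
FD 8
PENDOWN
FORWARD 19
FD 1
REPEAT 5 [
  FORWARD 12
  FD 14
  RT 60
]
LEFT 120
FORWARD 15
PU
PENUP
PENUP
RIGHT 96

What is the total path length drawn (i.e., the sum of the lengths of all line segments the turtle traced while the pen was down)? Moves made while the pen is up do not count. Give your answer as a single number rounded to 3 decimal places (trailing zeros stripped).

Answer: 175

Derivation:
Executing turtle program step by step:
Start: pos=(-2,9), heading=0, pen down
FD 2: (-2,9) -> (0,9) [heading=0, draw]
FD 8: (0,9) -> (8,9) [heading=0, draw]
PD: pen down
FD 19: (8,9) -> (27,9) [heading=0, draw]
FD 1: (27,9) -> (28,9) [heading=0, draw]
REPEAT 5 [
  -- iteration 1/5 --
  FD 12: (28,9) -> (40,9) [heading=0, draw]
  FD 14: (40,9) -> (54,9) [heading=0, draw]
  RT 60: heading 0 -> 300
  -- iteration 2/5 --
  FD 12: (54,9) -> (60,-1.392) [heading=300, draw]
  FD 14: (60,-1.392) -> (67,-13.517) [heading=300, draw]
  RT 60: heading 300 -> 240
  -- iteration 3/5 --
  FD 12: (67,-13.517) -> (61,-23.909) [heading=240, draw]
  FD 14: (61,-23.909) -> (54,-36.033) [heading=240, draw]
  RT 60: heading 240 -> 180
  -- iteration 4/5 --
  FD 12: (54,-36.033) -> (42,-36.033) [heading=180, draw]
  FD 14: (42,-36.033) -> (28,-36.033) [heading=180, draw]
  RT 60: heading 180 -> 120
  -- iteration 5/5 --
  FD 12: (28,-36.033) -> (22,-25.641) [heading=120, draw]
  FD 14: (22,-25.641) -> (15,-13.517) [heading=120, draw]
  RT 60: heading 120 -> 60
]
LT 120: heading 60 -> 180
FD 15: (15,-13.517) -> (0,-13.517) [heading=180, draw]
PU: pen up
PU: pen up
PU: pen up
RT 96: heading 180 -> 84
Final: pos=(0,-13.517), heading=84, 15 segment(s) drawn

Segment lengths:
  seg 1: (-2,9) -> (0,9), length = 2
  seg 2: (0,9) -> (8,9), length = 8
  seg 3: (8,9) -> (27,9), length = 19
  seg 4: (27,9) -> (28,9), length = 1
  seg 5: (28,9) -> (40,9), length = 12
  seg 6: (40,9) -> (54,9), length = 14
  seg 7: (54,9) -> (60,-1.392), length = 12
  seg 8: (60,-1.392) -> (67,-13.517), length = 14
  seg 9: (67,-13.517) -> (61,-23.909), length = 12
  seg 10: (61,-23.909) -> (54,-36.033), length = 14
  seg 11: (54,-36.033) -> (42,-36.033), length = 12
  seg 12: (42,-36.033) -> (28,-36.033), length = 14
  seg 13: (28,-36.033) -> (22,-25.641), length = 12
  seg 14: (22,-25.641) -> (15,-13.517), length = 14
  seg 15: (15,-13.517) -> (0,-13.517), length = 15
Total = 175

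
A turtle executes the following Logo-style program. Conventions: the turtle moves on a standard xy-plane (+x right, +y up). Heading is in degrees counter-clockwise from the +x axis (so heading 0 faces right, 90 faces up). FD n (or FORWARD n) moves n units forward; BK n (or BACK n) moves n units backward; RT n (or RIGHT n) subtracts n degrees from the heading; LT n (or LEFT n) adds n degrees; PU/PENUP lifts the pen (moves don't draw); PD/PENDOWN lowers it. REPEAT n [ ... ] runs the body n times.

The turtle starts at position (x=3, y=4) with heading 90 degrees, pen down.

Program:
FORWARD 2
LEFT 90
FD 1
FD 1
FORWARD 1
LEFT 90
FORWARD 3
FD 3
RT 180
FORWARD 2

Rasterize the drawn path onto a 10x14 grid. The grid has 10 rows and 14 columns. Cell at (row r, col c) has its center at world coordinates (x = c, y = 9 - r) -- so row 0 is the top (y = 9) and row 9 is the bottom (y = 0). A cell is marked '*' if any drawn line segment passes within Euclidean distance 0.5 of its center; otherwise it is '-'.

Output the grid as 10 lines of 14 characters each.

Answer: --------------
--------------
--------------
****----------
*--*----------
*--*----------
*-------------
*-------------
*-------------
*-------------

Derivation:
Segment 0: (3,4) -> (3,6)
Segment 1: (3,6) -> (2,6)
Segment 2: (2,6) -> (1,6)
Segment 3: (1,6) -> (0,6)
Segment 4: (0,6) -> (-0,3)
Segment 5: (-0,3) -> (-0,0)
Segment 6: (-0,0) -> (-0,2)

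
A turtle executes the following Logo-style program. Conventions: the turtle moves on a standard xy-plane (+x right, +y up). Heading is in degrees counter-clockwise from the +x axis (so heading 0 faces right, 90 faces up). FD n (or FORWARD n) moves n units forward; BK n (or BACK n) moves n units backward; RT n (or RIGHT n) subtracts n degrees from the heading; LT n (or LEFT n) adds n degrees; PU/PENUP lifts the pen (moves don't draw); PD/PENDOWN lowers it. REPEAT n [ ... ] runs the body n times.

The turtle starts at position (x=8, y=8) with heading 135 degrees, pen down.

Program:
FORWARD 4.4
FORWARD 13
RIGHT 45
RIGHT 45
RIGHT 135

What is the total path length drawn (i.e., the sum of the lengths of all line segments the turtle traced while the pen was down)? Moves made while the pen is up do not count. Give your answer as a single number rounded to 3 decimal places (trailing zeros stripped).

Executing turtle program step by step:
Start: pos=(8,8), heading=135, pen down
FD 4.4: (8,8) -> (4.889,11.111) [heading=135, draw]
FD 13: (4.889,11.111) -> (-4.304,20.304) [heading=135, draw]
RT 45: heading 135 -> 90
RT 45: heading 90 -> 45
RT 135: heading 45 -> 270
Final: pos=(-4.304,20.304), heading=270, 2 segment(s) drawn

Segment lengths:
  seg 1: (8,8) -> (4.889,11.111), length = 4.4
  seg 2: (4.889,11.111) -> (-4.304,20.304), length = 13
Total = 17.4

Answer: 17.4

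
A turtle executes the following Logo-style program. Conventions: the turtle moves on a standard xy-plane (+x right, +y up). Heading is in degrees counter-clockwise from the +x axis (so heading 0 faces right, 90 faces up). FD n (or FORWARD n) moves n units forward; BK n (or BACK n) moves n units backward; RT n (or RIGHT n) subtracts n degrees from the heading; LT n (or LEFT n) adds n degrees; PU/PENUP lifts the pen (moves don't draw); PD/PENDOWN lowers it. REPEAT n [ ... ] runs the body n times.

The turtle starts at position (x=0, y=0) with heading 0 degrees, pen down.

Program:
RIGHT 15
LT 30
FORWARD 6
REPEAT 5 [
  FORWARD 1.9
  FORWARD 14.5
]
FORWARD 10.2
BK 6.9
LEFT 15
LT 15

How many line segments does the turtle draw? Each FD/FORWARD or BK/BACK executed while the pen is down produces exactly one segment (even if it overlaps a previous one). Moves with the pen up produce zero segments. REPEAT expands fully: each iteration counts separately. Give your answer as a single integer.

Answer: 13

Derivation:
Executing turtle program step by step:
Start: pos=(0,0), heading=0, pen down
RT 15: heading 0 -> 345
LT 30: heading 345 -> 15
FD 6: (0,0) -> (5.796,1.553) [heading=15, draw]
REPEAT 5 [
  -- iteration 1/5 --
  FD 1.9: (5.796,1.553) -> (7.631,2.045) [heading=15, draw]
  FD 14.5: (7.631,2.045) -> (21.637,5.798) [heading=15, draw]
  -- iteration 2/5 --
  FD 1.9: (21.637,5.798) -> (23.472,6.289) [heading=15, draw]
  FD 14.5: (23.472,6.289) -> (37.478,10.042) [heading=15, draw]
  -- iteration 3/5 --
  FD 1.9: (37.478,10.042) -> (39.313,10.534) [heading=15, draw]
  FD 14.5: (39.313,10.534) -> (53.319,14.287) [heading=15, draw]
  -- iteration 4/5 --
  FD 1.9: (53.319,14.287) -> (55.154,14.779) [heading=15, draw]
  FD 14.5: (55.154,14.779) -> (69.16,18.531) [heading=15, draw]
  -- iteration 5/5 --
  FD 1.9: (69.16,18.531) -> (70.996,19.023) [heading=15, draw]
  FD 14.5: (70.996,19.023) -> (85.001,22.776) [heading=15, draw]
]
FD 10.2: (85.001,22.776) -> (94.854,25.416) [heading=15, draw]
BK 6.9: (94.854,25.416) -> (88.189,23.63) [heading=15, draw]
LT 15: heading 15 -> 30
LT 15: heading 30 -> 45
Final: pos=(88.189,23.63), heading=45, 13 segment(s) drawn
Segments drawn: 13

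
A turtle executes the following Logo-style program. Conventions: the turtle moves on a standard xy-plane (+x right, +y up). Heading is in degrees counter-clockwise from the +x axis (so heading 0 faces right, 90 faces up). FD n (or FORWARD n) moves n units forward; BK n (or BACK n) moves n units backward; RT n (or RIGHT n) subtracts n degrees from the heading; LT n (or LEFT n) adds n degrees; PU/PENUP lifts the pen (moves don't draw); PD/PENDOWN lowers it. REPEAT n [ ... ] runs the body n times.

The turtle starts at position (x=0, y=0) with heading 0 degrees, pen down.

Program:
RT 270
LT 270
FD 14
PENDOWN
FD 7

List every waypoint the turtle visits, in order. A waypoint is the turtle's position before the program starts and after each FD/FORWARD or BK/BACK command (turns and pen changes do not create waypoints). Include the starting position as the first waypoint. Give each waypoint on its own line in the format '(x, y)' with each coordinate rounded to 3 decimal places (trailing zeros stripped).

Answer: (0, 0)
(14, 0)
(21, 0)

Derivation:
Executing turtle program step by step:
Start: pos=(0,0), heading=0, pen down
RT 270: heading 0 -> 90
LT 270: heading 90 -> 0
FD 14: (0,0) -> (14,0) [heading=0, draw]
PD: pen down
FD 7: (14,0) -> (21,0) [heading=0, draw]
Final: pos=(21,0), heading=0, 2 segment(s) drawn
Waypoints (3 total):
(0, 0)
(14, 0)
(21, 0)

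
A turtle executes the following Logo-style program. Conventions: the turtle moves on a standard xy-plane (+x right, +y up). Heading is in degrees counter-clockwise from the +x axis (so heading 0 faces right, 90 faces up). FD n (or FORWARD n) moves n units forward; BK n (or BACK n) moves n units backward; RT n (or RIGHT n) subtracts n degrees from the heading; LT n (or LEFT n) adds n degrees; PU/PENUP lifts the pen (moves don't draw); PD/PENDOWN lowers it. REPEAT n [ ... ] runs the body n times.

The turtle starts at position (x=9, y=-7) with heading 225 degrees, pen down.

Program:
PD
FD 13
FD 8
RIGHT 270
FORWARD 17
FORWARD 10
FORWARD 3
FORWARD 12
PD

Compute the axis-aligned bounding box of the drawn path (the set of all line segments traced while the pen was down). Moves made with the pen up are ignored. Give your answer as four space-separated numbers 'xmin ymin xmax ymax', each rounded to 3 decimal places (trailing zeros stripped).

Answer: -5.849 -51.548 23.849 -7

Derivation:
Executing turtle program step by step:
Start: pos=(9,-7), heading=225, pen down
PD: pen down
FD 13: (9,-7) -> (-0.192,-16.192) [heading=225, draw]
FD 8: (-0.192,-16.192) -> (-5.849,-21.849) [heading=225, draw]
RT 270: heading 225 -> 315
FD 17: (-5.849,-21.849) -> (6.172,-33.87) [heading=315, draw]
FD 10: (6.172,-33.87) -> (13.243,-40.941) [heading=315, draw]
FD 3: (13.243,-40.941) -> (15.364,-43.062) [heading=315, draw]
FD 12: (15.364,-43.062) -> (23.849,-51.548) [heading=315, draw]
PD: pen down
Final: pos=(23.849,-51.548), heading=315, 6 segment(s) drawn

Segment endpoints: x in {-5.849, -0.192, 6.172, 9, 13.243, 15.364, 23.849}, y in {-51.548, -43.062, -40.941, -33.87, -21.849, -16.192, -7}
xmin=-5.849, ymin=-51.548, xmax=23.849, ymax=-7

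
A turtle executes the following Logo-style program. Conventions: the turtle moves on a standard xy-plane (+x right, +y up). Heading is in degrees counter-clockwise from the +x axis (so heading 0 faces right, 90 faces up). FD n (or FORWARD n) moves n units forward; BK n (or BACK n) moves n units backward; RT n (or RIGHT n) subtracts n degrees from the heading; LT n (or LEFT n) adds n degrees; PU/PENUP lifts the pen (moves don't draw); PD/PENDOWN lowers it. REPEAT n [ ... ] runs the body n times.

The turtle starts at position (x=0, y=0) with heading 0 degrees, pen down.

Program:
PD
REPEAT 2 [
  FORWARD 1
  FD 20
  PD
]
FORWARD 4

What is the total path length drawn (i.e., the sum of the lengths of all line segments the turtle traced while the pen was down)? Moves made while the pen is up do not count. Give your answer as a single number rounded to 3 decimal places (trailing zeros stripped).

Answer: 46

Derivation:
Executing turtle program step by step:
Start: pos=(0,0), heading=0, pen down
PD: pen down
REPEAT 2 [
  -- iteration 1/2 --
  FD 1: (0,0) -> (1,0) [heading=0, draw]
  FD 20: (1,0) -> (21,0) [heading=0, draw]
  PD: pen down
  -- iteration 2/2 --
  FD 1: (21,0) -> (22,0) [heading=0, draw]
  FD 20: (22,0) -> (42,0) [heading=0, draw]
  PD: pen down
]
FD 4: (42,0) -> (46,0) [heading=0, draw]
Final: pos=(46,0), heading=0, 5 segment(s) drawn

Segment lengths:
  seg 1: (0,0) -> (1,0), length = 1
  seg 2: (1,0) -> (21,0), length = 20
  seg 3: (21,0) -> (22,0), length = 1
  seg 4: (22,0) -> (42,0), length = 20
  seg 5: (42,0) -> (46,0), length = 4
Total = 46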